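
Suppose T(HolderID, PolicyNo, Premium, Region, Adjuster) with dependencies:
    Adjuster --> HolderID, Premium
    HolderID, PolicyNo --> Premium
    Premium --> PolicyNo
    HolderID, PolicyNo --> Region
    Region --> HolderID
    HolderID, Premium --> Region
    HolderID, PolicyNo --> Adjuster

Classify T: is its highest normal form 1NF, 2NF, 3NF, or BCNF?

3NF

Candidate keys: {Adjuster}, {HolderID, PolicyNo}, {HolderID, Premium}, {PolicyNo, Region}, {Premium, Region}. Prime attributes: {Adjuster, HolderID, PolicyNo, Premium, Region}.
Premium --> PolicyNo breaks BCNF: {Premium}⁺ = {PolicyNo, Premium}, so {Premium} is not a superkey.
Its right-hand attributes {PolicyNo} are all prime, as are those of every other non-superkey FD — the relation is in 3NF.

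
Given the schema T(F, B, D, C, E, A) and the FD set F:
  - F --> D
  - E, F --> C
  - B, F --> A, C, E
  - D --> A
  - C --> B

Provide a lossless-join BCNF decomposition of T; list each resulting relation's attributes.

{A, D}; {B, C}; {C, E, F}; {D, F}

Candidate keys of the original relation: {B, F}, {C, F}, {E, F}.
Within {A, B, C, D, E, F}: {F}⁺ ∩ {A, B, C, D, E, F} = {A, D, F}, not the whole set, so F --> A, D violates BCNF; decompose into {A, D, F} and {B, C, E, F}.
Within {A, D, F}: {D}⁺ ∩ {A, D, F} = {A, D}, not the whole set, so D --> A violates BCNF; decompose into {A, D} and {D, F}.
{A, D} is in BCNF.
{D, F} is in BCNF.
Within {B, C, E, F}: {C}⁺ ∩ {B, C, E, F} = {B, C}, not the whole set, so C --> B violates BCNF; decompose into {B, C} and {C, E, F}.
{B, C} is in BCNF.
{C, E, F} is in BCNF.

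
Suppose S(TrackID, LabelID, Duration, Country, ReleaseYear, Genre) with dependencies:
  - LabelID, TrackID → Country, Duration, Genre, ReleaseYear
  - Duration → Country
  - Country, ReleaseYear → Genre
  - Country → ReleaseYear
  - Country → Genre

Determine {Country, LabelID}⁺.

Start with {Country, LabelID}.
Country → ReleaseYear applies; add {ReleaseYear} → now {Country, LabelID, ReleaseYear}.
Country → Genre applies; add {Genre} → now {Country, Genre, LabelID, ReleaseYear}.
No further FD applies.

{Country, Genre, LabelID, ReleaseYear}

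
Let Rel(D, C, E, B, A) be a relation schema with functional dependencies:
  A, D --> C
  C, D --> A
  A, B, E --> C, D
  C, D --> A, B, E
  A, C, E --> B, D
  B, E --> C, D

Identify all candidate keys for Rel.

{A, D}⁺ = {A, B, C, D, E}, which is every attribute, so {A, D} is a candidate key.
{B, E}⁺ = {A, B, C, D, E}, which is every attribute, so {B, E} is a candidate key.
{C, D}⁺ = {A, B, C, D, E}, which is every attribute, so {C, D} is a candidate key.
{A, C, E}⁺ = {A, B, C, D, E}, which is every attribute, so {A, C, E} is a candidate key.
These are minimal and exhaustive — every other superkey contains one of them.

{A, C, E}, {A, D}, {B, E}, {C, D}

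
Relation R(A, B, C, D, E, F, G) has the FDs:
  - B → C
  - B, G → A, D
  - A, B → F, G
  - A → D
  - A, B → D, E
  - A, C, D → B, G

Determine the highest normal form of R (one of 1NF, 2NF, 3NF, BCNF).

1NF

Candidate keys: {A, B}, {A, C}, {B, G}. Prime attributes: {A, B, C, G}.
B → C breaks BCNF: {B}⁺ = {B, C}, so {B} is not a superkey.
A → D has non-prime {D} on the right and a non-superkey on the left, so 3NF fails.
The proper key subset {A} of {A, B} determines non-prime {D}, so the relation is not even in 2NF.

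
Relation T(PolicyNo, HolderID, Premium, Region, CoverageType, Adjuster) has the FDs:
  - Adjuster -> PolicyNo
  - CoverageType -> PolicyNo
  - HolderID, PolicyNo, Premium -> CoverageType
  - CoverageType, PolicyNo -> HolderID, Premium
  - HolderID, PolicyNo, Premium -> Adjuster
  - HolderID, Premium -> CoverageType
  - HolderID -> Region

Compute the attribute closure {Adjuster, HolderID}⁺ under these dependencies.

{Adjuster, HolderID, PolicyNo, Region}

Start with {Adjuster, HolderID}.
Adjuster -> PolicyNo applies; add {PolicyNo} → now {Adjuster, HolderID, PolicyNo}.
HolderID -> Region applies; add {Region} → now {Adjuster, HolderID, PolicyNo, Region}.
No further FD applies.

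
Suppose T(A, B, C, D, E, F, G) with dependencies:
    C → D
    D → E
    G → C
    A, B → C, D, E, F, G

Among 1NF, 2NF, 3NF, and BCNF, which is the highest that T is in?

2NF

Candidate key: {A, B}. Prime attributes: {A, B}.
C → D: {C}⁺ = {C, D, E}, which is not all of the attributes, so the left side is not a superkey — BCNF is violated.
C → D determines the non-prime attribute {D} from a non-superkey — 3NF is violated.
No proper subset of a key has a non-prime attribute in its closure, so there is no partial dependency; 2NF holds.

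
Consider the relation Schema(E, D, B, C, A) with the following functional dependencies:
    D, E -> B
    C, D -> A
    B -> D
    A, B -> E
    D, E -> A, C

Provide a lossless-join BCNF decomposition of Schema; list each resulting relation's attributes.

{A, C, D}; {B, C, E}; {B, D}

Candidate keys of the original relation: {A, B}, {B, C}, {B, E}, {D, E}.
{A, B, C, D, E}: {C, D} determines {A, C, D} here but is not a superkey — split on C, D -> A, giving {A, C, D} and {B, C, D, E}.
{A, C, D} has no BCNF violation.
{B, C, D, E}: {B} determines {B, D} here but is not a superkey — split on B -> D, giving {B, D} and {B, C, E}.
{B, D} has no BCNF violation.
{B, C, E} has no BCNF violation.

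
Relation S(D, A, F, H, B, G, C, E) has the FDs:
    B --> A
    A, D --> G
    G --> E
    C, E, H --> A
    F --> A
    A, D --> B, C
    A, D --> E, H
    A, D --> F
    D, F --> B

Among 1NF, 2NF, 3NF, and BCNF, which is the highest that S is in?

Candidate keys: {A, D}, {B, D}, {C, D, E, H}, {C, D, G, H}, {D, F}. Prime attributes: {A, B, C, D, E, F, G, H}.
B --> A: {B}⁺ = {A, B}, which is not all of the attributes, so the left side is not a superkey — BCNF is violated.
Since {A} ⊆ prime attributes and every other non-superkey FD also has a prime right side, the schema is in 3NF.

3NF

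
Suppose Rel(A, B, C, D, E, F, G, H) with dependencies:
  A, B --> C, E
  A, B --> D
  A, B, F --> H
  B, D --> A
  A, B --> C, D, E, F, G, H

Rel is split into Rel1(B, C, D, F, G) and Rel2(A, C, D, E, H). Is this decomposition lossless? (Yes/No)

Common attributes: {C, D}; their closure is {C, D}.
The closure covers neither Rel1 nor Rel2 entirely; the join is not lossless.

No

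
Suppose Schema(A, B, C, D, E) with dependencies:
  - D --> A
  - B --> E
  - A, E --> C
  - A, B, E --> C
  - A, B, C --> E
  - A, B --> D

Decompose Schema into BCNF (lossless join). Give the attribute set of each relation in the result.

{A, D}; {B, C, D}; {B, E}

Candidate keys of the original relation: {A, B}, {B, D}.
Within {A, B, C, D, E}: {D}⁺ ∩ {A, B, C, D, E} = {A, D}, not the whole set, so D --> A violates BCNF; decompose into {A, D} and {B, C, D, E}.
{A, D} is in BCNF.
Within {B, C, D, E}: {B}⁺ ∩ {B, C, D, E} = {B, E}, not the whole set, so B --> E violates BCNF; decompose into {B, E} and {B, C, D}.
{B, E} is in BCNF.
{B, C, D} is in BCNF.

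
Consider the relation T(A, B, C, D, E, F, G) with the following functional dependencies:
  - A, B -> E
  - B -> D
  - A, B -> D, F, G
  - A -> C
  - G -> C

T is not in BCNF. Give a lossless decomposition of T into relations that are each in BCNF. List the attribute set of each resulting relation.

{A, B, E, F, G}; {A, C}; {B, D}

Candidate key of the original relation: {A, B}.
In {A, B, C, D, E, F, G}, {B} is not a superkey ({B}⁺ restricted to this set is {B, D}), so split on B -> D into {B, D} and {A, B, C, E, F, G}.
{B, D} is in BCNF.
In {A, B, C, E, F, G}, {A} is not a superkey ({A}⁺ restricted to this set is {A, C}), so split on A -> C into {A, C} and {A, B, E, F, G}.
{A, C} is in BCNF.
{A, B, E, F, G} is in BCNF.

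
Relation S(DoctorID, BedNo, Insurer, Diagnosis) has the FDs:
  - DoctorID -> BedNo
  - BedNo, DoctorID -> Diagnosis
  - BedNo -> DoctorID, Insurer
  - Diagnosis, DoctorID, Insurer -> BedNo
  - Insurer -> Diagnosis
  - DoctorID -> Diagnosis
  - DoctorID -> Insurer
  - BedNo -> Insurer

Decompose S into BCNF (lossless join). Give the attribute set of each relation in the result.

{BedNo, DoctorID, Insurer}; {Diagnosis, Insurer}

Candidate keys of the original relation: {BedNo}, {DoctorID}.
{BedNo, Diagnosis, DoctorID, Insurer}: {Insurer} determines {Diagnosis, Insurer} here but is not a superkey — split on Insurer -> Diagnosis, giving {Diagnosis, Insurer} and {BedNo, DoctorID, Insurer}.
{Diagnosis, Insurer} has no BCNF violation.
{BedNo, DoctorID, Insurer} has no BCNF violation.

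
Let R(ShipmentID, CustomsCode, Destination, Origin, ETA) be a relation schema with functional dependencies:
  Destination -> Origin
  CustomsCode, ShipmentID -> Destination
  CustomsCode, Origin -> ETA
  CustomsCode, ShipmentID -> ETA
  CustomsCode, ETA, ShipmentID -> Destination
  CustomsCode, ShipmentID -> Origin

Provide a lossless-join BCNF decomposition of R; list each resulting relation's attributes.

Candidate key of the original relation: {CustomsCode, ShipmentID}.
{CustomsCode, Destination, ETA, Origin, ShipmentID}: {Destination} determines {Destination, Origin} here but is not a superkey — split on Destination -> Origin, giving {Destination, Origin} and {CustomsCode, Destination, ETA, ShipmentID}.
{Destination, Origin} has no BCNF violation.
{CustomsCode, Destination, ETA, ShipmentID}: {CustomsCode, Destination} determines {CustomsCode, Destination, ETA} here but is not a superkey — split on CustomsCode, Destination -> ETA, giving {CustomsCode, Destination, ETA} and {CustomsCode, Destination, ShipmentID}.
{CustomsCode, Destination, ETA} has no BCNF violation.
{CustomsCode, Destination, ShipmentID} has no BCNF violation.

{CustomsCode, Destination, ETA}; {CustomsCode, Destination, ShipmentID}; {Destination, Origin}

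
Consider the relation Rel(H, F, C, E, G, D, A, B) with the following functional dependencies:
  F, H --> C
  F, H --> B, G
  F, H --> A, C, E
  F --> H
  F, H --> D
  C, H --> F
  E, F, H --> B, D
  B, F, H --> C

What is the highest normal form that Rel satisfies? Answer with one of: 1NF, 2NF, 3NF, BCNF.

BCNF

Candidate keys: {C, H}, {F}. Prime attributes: {C, F, H}.
The left-hand side of every FD is a superkey, so BCNF is satisfied.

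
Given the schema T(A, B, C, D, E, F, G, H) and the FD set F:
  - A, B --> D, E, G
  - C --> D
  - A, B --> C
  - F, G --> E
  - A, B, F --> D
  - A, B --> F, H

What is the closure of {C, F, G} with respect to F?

Start with {C, F, G}.
C --> D applies; add {D} → now {C, D, F, G}.
F, G --> E applies; add {E} → now {C, D, E, F, G}.
No further FD applies.

{C, D, E, F, G}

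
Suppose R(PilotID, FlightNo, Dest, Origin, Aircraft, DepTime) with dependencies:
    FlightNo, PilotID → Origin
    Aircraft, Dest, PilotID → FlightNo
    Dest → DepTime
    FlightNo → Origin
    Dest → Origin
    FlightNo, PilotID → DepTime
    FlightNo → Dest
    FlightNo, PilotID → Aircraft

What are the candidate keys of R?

Attributes never on any right-hand side: {PilotID} — every candidate key must contain it.
{FlightNo, PilotID}⁺ = {Aircraft, DepTime, Dest, FlightNo, Origin, PilotID}, which is every attribute, so {FlightNo, PilotID} is a candidate key.
{Aircraft, Dest, PilotID}⁺ = {Aircraft, DepTime, Dest, FlightNo, Origin, PilotID}, which is every attribute, so {Aircraft, Dest, PilotID} is a candidate key.
Any other superkey properly contains one of these, so there are no further candidate keys.

{Aircraft, Dest, PilotID}, {FlightNo, PilotID}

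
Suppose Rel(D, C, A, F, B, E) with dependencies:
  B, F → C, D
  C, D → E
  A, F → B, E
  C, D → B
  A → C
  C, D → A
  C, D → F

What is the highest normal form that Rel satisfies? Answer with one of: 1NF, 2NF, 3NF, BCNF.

Candidate keys: {A, D}, {A, F}, {B, F}, {C, D}. Prime attributes: {A, B, C, D, F}.
A → C breaks BCNF: {A}⁺ = {A, C}, so {A} is not a superkey.
Since {C} ⊆ prime attributes and every other non-superkey FD also has a prime right side, the schema is in 3NF.

3NF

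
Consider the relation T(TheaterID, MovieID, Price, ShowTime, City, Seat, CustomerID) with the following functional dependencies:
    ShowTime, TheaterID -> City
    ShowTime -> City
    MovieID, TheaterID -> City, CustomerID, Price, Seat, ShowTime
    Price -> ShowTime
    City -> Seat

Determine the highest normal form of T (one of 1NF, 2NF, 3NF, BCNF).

Candidate key: {MovieID, TheaterID}. Prime attributes: {MovieID, TheaterID}.
ShowTime, TheaterID -> City breaks BCNF: {ShowTime, TheaterID}⁺ = {City, Seat, ShowTime, TheaterID}, so {ShowTime, TheaterID} is not a superkey.
ShowTime, TheaterID -> City has non-prime {City} on the right and a non-superkey on the left, so 3NF fails.
Checking every proper subset of each key, none determines a non-prime attribute — 2NF is satisfied.

2NF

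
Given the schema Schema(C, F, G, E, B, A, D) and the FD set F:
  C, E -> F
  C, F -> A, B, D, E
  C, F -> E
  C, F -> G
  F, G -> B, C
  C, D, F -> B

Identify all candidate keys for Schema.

Closure of {C, E} is {A, B, C, D, E, F, G}, the whole schema; {C, E} is a candidate key.
Closure of {C, F} is {A, B, C, D, E, F, G}, the whole schema; {C, F} is a candidate key.
Closure of {F, G} is {A, B, C, D, E, F, G}, the whole schema; {F, G} is a candidate key.
Any other superkey properly contains one of these, so there are no further candidate keys.

{C, E}, {C, F}, {F, G}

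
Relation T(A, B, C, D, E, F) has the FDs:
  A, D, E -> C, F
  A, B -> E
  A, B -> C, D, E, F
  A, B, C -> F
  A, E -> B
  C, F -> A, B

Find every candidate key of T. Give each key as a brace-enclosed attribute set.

{A, B}, {A, E}, {C, F}

{A, B} is a candidate key since {A, B}⁺ = {A, B, C, D, E, F} covers every attribute.
{A, E} is a candidate key since {A, E}⁺ = {A, B, C, D, E, F} covers every attribute.
{C, F} is a candidate key since {C, F}⁺ = {A, B, C, D, E, F} covers every attribute.
Any other superkey properly contains one of these, so there are no further candidate keys.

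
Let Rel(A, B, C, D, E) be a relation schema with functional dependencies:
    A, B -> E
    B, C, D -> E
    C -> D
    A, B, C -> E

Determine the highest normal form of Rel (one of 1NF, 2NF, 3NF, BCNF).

1NF

Candidate key: {A, B, C}. Prime attributes: {A, B, C}.
A, B -> E: {A, B}⁺ = {A, B, E}, which is not all of the attributes, so the left side is not a superkey — BCNF is violated.
A, B -> E determines the non-prime attribute {E} from a non-superkey — 3NF is violated.
The proper key subset {C} of {A, B, C} determines non-prime {D}, so the relation is not even in 2NF.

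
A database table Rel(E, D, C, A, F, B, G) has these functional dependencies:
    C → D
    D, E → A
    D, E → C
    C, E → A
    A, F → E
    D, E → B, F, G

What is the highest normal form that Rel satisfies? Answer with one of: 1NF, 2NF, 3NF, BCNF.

Candidate keys: {A, C, F}, {A, D, F}, {C, E}, {D, E}. Prime attributes: {A, C, D, E, F}.
For C → D we have {C}⁺ = {C, D}; {C} is not a superkey, so BCNF fails.
But every attribute on its right side ({D}) is prime, and the same holds for every other non-superkey FD, so 3NF still holds.

3NF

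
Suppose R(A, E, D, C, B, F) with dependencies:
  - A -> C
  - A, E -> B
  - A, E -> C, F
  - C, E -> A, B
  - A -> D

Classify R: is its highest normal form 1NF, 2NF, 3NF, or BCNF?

Candidate keys: {A, E}, {C, E}. Prime attributes: {A, C, E}.
A -> C: {A}⁺ = {A, C, D}, which is not all of the attributes, so the left side is not a superkey — BCNF is violated.
A -> D determines the non-prime attribute {D} from a non-superkey — 3NF is violated.
Since {A} ⊂ {A, E} and {A}⁺ ⊇ {D} with {D} non-prime, there is a partial dependency; 2NF fails.

1NF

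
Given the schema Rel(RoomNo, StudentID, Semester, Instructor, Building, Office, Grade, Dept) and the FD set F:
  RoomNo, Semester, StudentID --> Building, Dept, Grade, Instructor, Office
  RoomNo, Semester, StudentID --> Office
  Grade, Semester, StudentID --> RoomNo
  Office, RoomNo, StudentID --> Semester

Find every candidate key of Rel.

{Grade, Semester, StudentID}, {Office, RoomNo, StudentID}, {RoomNo, Semester, StudentID}

{StudentID} never appears on the right of any FD, so every key must include it.
{Grade, Semester, StudentID} is a candidate key since {Grade, Semester, StudentID}⁺ = {Building, Dept, Grade, Instructor, Office, RoomNo, Semester, StudentID} covers every attribute.
{Office, RoomNo, StudentID} is a candidate key since {Office, RoomNo, StudentID}⁺ = {Building, Dept, Grade, Instructor, Office, RoomNo, Semester, StudentID} covers every attribute.
{RoomNo, Semester, StudentID} is a candidate key since {RoomNo, Semester, StudentID}⁺ = {Building, Dept, Grade, Instructor, Office, RoomNo, Semester, StudentID} covers every attribute.
No proper subset of any of these is a key, and no other minimal superkey exists.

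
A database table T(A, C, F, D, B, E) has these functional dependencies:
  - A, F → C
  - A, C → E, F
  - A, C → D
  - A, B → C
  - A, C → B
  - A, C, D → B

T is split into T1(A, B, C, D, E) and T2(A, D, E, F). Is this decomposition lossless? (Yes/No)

The shared attributes are {A, D, E} and {A, D, E}⁺ = {A, D, E}.
The closure covers neither T1 nor T2 entirely; the join is not lossless.

No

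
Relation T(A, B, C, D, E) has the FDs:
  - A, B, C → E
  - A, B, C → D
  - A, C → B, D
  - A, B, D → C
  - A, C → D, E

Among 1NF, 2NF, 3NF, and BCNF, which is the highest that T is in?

Candidate keys: {A, B, D}, {A, C}. Prime attributes: {A, B, C, D}.
Every FD has a superkey on the left, so the relation is in BCNF.

BCNF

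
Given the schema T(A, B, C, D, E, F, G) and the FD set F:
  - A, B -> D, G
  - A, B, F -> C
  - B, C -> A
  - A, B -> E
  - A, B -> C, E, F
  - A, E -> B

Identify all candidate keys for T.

{A, B}⁺ = {A, B, C, D, E, F, G}, which is every attribute, so {A, B} is a candidate key.
{A, E}⁺ = {A, B, C, D, E, F, G}, which is every attribute, so {A, E} is a candidate key.
{B, C}⁺ = {A, B, C, D, E, F, G}, which is every attribute, so {B, C} is a candidate key.
No proper subset of any of these is a key, and no other minimal superkey exists.

{A, B}, {A, E}, {B, C}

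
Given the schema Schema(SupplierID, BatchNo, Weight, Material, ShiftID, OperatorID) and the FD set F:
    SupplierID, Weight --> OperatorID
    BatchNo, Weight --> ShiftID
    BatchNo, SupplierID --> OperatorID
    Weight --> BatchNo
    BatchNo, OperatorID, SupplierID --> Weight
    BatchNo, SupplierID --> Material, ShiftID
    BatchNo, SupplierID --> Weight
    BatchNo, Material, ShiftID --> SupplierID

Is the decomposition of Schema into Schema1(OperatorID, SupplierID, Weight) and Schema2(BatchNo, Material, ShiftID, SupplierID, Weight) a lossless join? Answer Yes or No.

Schema1 ∩ Schema2 = {SupplierID, Weight}; its closure under F is {BatchNo, Material, OperatorID, ShiftID, SupplierID, Weight}.
This includes all of Schema1, so the common attributes are a superkey of Schema1 — the join is lossless.

Yes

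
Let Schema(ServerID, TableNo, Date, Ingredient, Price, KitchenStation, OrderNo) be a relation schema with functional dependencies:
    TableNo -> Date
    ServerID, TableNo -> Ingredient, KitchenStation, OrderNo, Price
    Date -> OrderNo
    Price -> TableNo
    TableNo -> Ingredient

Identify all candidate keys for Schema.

{ServerID} never appears on the right of any FD, so every key must include it.
Closure of {Price, ServerID} is {Date, Ingredient, KitchenStation, OrderNo, Price, ServerID, TableNo}, the whole schema; {Price, ServerID} is a candidate key.
Closure of {ServerID, TableNo} is {Date, Ingredient, KitchenStation, OrderNo, Price, ServerID, TableNo}, the whole schema; {ServerID, TableNo} is a candidate key.
These are minimal and exhaustive — every other superkey contains one of them.

{Price, ServerID}, {ServerID, TableNo}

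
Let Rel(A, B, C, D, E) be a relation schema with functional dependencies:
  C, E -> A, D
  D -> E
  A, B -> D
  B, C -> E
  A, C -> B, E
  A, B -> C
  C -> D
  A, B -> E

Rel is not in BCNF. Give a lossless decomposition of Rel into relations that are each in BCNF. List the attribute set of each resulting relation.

{A, B, C, D}; {D, E}

Candidate keys of the original relation: {A, B}, {C}.
{A, B, C, D, E}: {D} determines {D, E} here but is not a superkey — split on D -> E, giving {D, E} and {A, B, C, D}.
{D, E} has no BCNF violation.
{A, B, C, D} has no BCNF violation.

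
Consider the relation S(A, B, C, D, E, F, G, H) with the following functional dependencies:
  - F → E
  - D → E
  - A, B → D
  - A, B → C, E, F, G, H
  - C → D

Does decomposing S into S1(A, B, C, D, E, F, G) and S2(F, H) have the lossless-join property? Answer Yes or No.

The shared attributes are {F} and {F}⁺ = {E, F}.
The closure covers neither S1 nor S2 entirely; the join is not lossless.

No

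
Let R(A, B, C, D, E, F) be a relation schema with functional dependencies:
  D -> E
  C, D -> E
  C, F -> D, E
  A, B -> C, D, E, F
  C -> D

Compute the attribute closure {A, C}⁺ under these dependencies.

Start with {A, C}.
C -> D applies; add {D} → now {A, C, D}.
D -> E applies; add {E} → now {A, C, D, E}.
No further FD applies.

{A, C, D, E}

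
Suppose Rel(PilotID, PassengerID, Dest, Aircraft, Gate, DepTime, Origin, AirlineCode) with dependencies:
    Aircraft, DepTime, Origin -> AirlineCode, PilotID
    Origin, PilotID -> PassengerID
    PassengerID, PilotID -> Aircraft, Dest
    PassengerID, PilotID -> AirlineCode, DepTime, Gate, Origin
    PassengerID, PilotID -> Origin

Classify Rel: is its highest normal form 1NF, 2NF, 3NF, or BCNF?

Candidate keys: {Aircraft, DepTime, Origin}, {Origin, PilotID}, {PassengerID, PilotID}. Prime attributes: {Aircraft, DepTime, Origin, PassengerID, PilotID}.
The left-hand side of every FD is a superkey, so BCNF is satisfied.

BCNF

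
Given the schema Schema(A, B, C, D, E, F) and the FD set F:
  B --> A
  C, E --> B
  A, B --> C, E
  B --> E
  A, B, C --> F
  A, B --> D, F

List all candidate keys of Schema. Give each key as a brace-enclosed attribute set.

{B}, {C, E}

{B}⁺ = {A, B, C, D, E, F} — all of the relation — so {B} is a candidate key.
{C, E}⁺ = {A, B, C, D, E, F} — all of the relation — so {C, E} is a candidate key.
Any other superkey properly contains one of these, so there are no further candidate keys.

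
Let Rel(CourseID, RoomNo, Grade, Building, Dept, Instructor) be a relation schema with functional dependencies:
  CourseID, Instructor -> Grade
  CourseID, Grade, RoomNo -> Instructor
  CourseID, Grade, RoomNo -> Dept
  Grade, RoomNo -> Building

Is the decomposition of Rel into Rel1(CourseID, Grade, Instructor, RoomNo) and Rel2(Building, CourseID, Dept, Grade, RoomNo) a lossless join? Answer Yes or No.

Rel1 ∩ Rel2 = {CourseID, Grade, RoomNo}; its closure under F is {Building, CourseID, Dept, Grade, Instructor, RoomNo}.
This includes all of Rel1, so the common attributes are a superkey of Rel1 — the join is lossless.

Yes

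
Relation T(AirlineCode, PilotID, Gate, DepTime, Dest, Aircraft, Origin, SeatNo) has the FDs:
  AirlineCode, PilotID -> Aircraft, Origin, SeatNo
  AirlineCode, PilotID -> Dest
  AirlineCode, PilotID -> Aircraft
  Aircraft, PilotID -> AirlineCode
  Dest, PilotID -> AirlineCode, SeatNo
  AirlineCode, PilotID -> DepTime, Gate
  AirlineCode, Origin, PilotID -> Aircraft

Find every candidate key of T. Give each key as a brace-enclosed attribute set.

{Aircraft, PilotID}, {AirlineCode, PilotID}, {Dest, PilotID}

Attributes never on any right-hand side: {PilotID} — every candidate key must contain it.
Closure of {Aircraft, PilotID} is {Aircraft, AirlineCode, DepTime, Dest, Gate, Origin, PilotID, SeatNo}, the whole schema; {Aircraft, PilotID} is a candidate key.
Closure of {AirlineCode, PilotID} is {Aircraft, AirlineCode, DepTime, Dest, Gate, Origin, PilotID, SeatNo}, the whole schema; {AirlineCode, PilotID} is a candidate key.
Closure of {Dest, PilotID} is {Aircraft, AirlineCode, DepTime, Dest, Gate, Origin, PilotID, SeatNo}, the whole schema; {Dest, PilotID} is a candidate key.
Any other superkey properly contains one of these, so there are no further candidate keys.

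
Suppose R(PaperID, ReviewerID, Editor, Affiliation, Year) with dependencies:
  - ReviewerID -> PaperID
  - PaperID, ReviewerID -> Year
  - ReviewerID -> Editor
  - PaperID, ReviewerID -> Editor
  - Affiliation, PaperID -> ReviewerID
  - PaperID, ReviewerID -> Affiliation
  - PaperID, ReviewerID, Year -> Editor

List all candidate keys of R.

{Affiliation, PaperID}, {ReviewerID}

{ReviewerID}⁺ = {Affiliation, Editor, PaperID, ReviewerID, Year} — all of the relation — so {ReviewerID} is a candidate key.
{Affiliation, PaperID}⁺ = {Affiliation, Editor, PaperID, ReviewerID, Year} — all of the relation — so {Affiliation, PaperID} is a candidate key.
No proper subset of any of these is a key, and no other minimal superkey exists.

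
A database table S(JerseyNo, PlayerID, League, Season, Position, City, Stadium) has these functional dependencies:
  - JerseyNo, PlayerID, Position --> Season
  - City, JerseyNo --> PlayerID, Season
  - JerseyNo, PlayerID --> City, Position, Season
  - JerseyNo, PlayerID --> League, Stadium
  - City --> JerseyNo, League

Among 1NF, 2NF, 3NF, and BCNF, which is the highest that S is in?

Candidate keys: {City}, {JerseyNo, PlayerID}. Prime attributes: {City, JerseyNo, PlayerID}.
The left-hand side of every FD is a superkey, so BCNF is satisfied.

BCNF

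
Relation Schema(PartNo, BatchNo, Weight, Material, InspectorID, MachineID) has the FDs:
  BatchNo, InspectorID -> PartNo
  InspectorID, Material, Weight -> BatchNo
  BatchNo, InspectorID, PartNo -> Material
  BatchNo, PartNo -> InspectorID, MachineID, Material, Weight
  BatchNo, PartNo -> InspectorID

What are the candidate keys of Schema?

{BatchNo, InspectorID}, {BatchNo, PartNo}, {InspectorID, Material, Weight}

{BatchNo, InspectorID}⁺ = {BatchNo, InspectorID, MachineID, Material, PartNo, Weight}, which is every attribute, so {BatchNo, InspectorID} is a candidate key.
{BatchNo, PartNo}⁺ = {BatchNo, InspectorID, MachineID, Material, PartNo, Weight}, which is every attribute, so {BatchNo, PartNo} is a candidate key.
{InspectorID, Material, Weight}⁺ = {BatchNo, InspectorID, MachineID, Material, PartNo, Weight}, which is every attribute, so {InspectorID, Material, Weight} is a candidate key.
These are minimal and exhaustive — every other superkey contains one of them.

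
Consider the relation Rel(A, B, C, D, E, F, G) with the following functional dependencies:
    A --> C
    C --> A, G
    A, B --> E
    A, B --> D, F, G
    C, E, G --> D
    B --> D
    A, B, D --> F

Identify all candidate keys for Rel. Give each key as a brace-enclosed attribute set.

Attributes never on any right-hand side: {B} — every candidate key must contain it.
{A, B}⁺ = {A, B, C, D, E, F, G}, which is every attribute, so {A, B} is a candidate key.
{B, C}⁺ = {A, B, C, D, E, F, G}, which is every attribute, so {B, C} is a candidate key.
These are minimal and exhaustive — every other superkey contains one of them.

{A, B}, {B, C}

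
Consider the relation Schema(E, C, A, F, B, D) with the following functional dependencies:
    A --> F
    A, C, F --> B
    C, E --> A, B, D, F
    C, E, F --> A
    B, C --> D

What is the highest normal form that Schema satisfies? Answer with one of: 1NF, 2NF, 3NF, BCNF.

Candidate key: {C, E}. Prime attributes: {C, E}.
For A --> F we have {A}⁺ = {A, F}; {A} is not a superkey, so BCNF fails.
A --> F has non-prime {F} on the right and a non-superkey on the left, so 3NF fails.
No non-prime attribute depends on a proper subset of any candidate key, so 2NF holds.

2NF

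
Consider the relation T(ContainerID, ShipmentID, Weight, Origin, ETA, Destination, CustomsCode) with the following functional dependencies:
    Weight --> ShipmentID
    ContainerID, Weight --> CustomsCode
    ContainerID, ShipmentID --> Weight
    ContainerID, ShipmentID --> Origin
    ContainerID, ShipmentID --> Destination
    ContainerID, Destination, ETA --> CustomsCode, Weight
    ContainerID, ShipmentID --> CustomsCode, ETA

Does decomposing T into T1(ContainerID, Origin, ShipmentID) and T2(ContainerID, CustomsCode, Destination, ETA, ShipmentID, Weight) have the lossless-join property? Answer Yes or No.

The shared attributes are {ContainerID, ShipmentID} and {ContainerID, ShipmentID}⁺ = {ContainerID, CustomsCode, Destination, ETA, Origin, ShipmentID, Weight}.
T1 is contained in that closure, so T1 ∩ T2 --> T1 holds and the join is lossless.

Yes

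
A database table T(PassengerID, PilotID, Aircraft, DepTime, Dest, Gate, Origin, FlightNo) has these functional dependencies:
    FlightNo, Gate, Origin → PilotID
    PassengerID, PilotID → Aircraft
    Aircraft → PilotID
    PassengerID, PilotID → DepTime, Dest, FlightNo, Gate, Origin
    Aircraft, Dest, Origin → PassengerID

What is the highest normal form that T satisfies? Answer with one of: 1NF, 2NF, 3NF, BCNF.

3NF

Candidate keys: {Aircraft, Dest, Origin}, {Aircraft, PassengerID}, {FlightNo, Gate, Origin, PassengerID}, {PassengerID, PilotID}. Prime attributes: {Aircraft, Dest, FlightNo, Gate, Origin, PassengerID, PilotID}.
For FlightNo, Gate, Origin → PilotID we have {FlightNo, Gate, Origin}⁺ = {FlightNo, Gate, Origin, PilotID}; {FlightNo, Gate, Origin} is not a superkey, so BCNF fails.
But every attribute on its right side ({PilotID}) is prime, and the same holds for every other non-superkey FD, so 3NF still holds.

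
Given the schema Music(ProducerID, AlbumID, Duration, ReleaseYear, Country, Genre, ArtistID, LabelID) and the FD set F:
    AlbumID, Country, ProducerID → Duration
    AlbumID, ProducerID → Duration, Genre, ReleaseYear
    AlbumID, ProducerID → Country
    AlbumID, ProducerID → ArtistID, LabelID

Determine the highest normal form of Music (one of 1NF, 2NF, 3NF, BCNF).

Candidate key: {AlbumID, ProducerID}. Prime attributes: {AlbumID, ProducerID}.
Each dependency's left side is a superkey — BCNF holds.

BCNF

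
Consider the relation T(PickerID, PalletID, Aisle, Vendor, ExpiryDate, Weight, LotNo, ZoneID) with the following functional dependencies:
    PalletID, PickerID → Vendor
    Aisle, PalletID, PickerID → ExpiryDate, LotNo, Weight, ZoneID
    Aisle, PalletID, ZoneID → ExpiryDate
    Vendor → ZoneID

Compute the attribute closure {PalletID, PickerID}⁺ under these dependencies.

Start with {PalletID, PickerID}.
PalletID, PickerID → Vendor applies; add {Vendor} → now {PalletID, PickerID, Vendor}.
Vendor → ZoneID applies; add {ZoneID} → now {PalletID, PickerID, Vendor, ZoneID}.
No further FD applies.

{PalletID, PickerID, Vendor, ZoneID}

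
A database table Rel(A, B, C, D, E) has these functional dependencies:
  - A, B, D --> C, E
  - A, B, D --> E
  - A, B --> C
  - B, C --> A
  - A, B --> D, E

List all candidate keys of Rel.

No FD produces {B}, so it must be in every candidate key.
{A, B} is a candidate key since {A, B}⁺ = {A, B, C, D, E} covers every attribute.
{B, C} is a candidate key since {B, C}⁺ = {A, B, C, D, E} covers every attribute.
No proper subset of any of these is a key, and no other minimal superkey exists.

{A, B}, {B, C}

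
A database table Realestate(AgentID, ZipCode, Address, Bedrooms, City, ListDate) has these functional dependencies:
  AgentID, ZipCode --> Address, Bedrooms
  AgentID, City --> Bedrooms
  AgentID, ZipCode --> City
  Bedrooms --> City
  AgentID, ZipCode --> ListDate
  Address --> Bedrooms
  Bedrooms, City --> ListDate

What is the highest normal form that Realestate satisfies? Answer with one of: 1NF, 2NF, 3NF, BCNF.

2NF

Candidate key: {AgentID, ZipCode}. Prime attributes: {AgentID, ZipCode}.
AgentID, City --> Bedrooms: {AgentID, City}⁺ = {AgentID, Bedrooms, City, ListDate}, which is not all of the attributes, so the left side is not a superkey — BCNF is violated.
AgentID, City --> Bedrooms determines the non-prime attribute {Bedrooms} from a non-superkey — 3NF is violated.
Checking every proper subset of each key, none determines a non-prime attribute — 2NF is satisfied.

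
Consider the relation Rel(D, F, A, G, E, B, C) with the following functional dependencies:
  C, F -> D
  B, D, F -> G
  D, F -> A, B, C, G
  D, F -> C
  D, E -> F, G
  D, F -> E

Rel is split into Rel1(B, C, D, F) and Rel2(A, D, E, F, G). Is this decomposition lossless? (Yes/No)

Yes

The shared attributes are {D, F} and {D, F}⁺ = {A, B, C, D, E, F, G}.
Since Rel1 ⊆ {A, B, C, D, E, F, G}, the intersection is a superkey of Rel1; the decomposition is lossless.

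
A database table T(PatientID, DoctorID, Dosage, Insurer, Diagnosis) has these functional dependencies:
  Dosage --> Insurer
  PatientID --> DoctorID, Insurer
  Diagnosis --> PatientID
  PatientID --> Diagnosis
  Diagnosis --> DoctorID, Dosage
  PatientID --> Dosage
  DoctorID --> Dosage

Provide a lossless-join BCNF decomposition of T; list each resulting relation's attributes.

Candidate keys of the original relation: {Diagnosis}, {PatientID}.
In {Diagnosis, DoctorID, Dosage, Insurer, PatientID}, {Dosage} is not a superkey ({Dosage}⁺ restricted to this set is {Dosage, Insurer}), so split on Dosage --> Insurer into {Dosage, Insurer} and {Diagnosis, DoctorID, Dosage, PatientID}.
{Dosage, Insurer} has no BCNF violation.
In {Diagnosis, DoctorID, Dosage, PatientID}, {DoctorID} is not a superkey ({DoctorID}⁺ restricted to this set is {DoctorID, Dosage}), so split on DoctorID --> Dosage into {DoctorID, Dosage} and {Diagnosis, DoctorID, PatientID}.
{DoctorID, Dosage} has no BCNF violation.
{Diagnosis, DoctorID, PatientID} has no BCNF violation.

{Diagnosis, DoctorID, PatientID}; {DoctorID, Dosage}; {Dosage, Insurer}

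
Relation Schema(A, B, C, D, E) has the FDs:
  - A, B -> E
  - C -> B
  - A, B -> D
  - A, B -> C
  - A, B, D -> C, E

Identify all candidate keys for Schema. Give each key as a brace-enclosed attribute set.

{A, B}, {A, C}

Attributes never on any right-hand side: {A} — every candidate key must contain it.
{A, B}⁺ = {A, B, C, D, E}, which is every attribute, so {A, B} is a candidate key.
{A, C}⁺ = {A, B, C, D, E}, which is every attribute, so {A, C} is a candidate key.
No proper subset of any of these is a key, and no other minimal superkey exists.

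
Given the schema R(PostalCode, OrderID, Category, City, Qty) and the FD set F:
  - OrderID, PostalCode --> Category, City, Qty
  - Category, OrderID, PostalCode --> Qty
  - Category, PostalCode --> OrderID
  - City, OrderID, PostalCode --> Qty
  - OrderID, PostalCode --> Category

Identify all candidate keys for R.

{Category, PostalCode}, {OrderID, PostalCode}

No FD produces {PostalCode}, so it must be in every candidate key.
{Category, PostalCode}⁺ = {Category, City, OrderID, PostalCode, Qty}, which is every attribute, so {Category, PostalCode} is a candidate key.
{OrderID, PostalCode}⁺ = {Category, City, OrderID, PostalCode, Qty}, which is every attribute, so {OrderID, PostalCode} is a candidate key.
Any other superkey properly contains one of these, so there are no further candidate keys.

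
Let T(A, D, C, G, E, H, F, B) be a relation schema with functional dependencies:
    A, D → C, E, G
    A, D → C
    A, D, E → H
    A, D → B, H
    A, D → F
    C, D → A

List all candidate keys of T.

{D} never appears on the right of any FD, so every key must include it.
{A, D}⁺ = {A, B, C, D, E, F, G, H}, which is every attribute, so {A, D} is a candidate key.
{C, D}⁺ = {A, B, C, D, E, F, G, H}, which is every attribute, so {C, D} is a candidate key.
Any other superkey properly contains one of these, so there are no further candidate keys.

{A, D}, {C, D}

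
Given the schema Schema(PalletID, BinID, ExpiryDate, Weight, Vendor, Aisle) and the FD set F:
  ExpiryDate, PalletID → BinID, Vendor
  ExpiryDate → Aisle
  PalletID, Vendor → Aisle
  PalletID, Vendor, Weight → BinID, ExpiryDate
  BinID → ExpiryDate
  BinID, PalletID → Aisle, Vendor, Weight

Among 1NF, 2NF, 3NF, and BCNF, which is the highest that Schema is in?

1NF

Candidate keys: {BinID, PalletID}, {ExpiryDate, PalletID}, {PalletID, Vendor, Weight}. Prime attributes: {BinID, ExpiryDate, PalletID, Vendor, Weight}.
ExpiryDate → Aisle: {ExpiryDate}⁺ = {Aisle, ExpiryDate}, which is not all of the attributes, so the left side is not a superkey — BCNF is violated.
Because {Aisle} is non-prime and the left side of ExpiryDate → Aisle is not a superkey, the relation is not in 3NF.
The proper key subset {BinID} of {BinID, PalletID} determines non-prime {Aisle}, so the relation is not even in 2NF.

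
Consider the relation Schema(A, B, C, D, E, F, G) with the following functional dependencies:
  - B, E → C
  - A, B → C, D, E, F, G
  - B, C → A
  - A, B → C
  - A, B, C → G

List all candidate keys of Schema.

{A, B}, {B, C}, {B, E}

{B} never appears on the right of any FD, so every key must include it.
{A, B}⁺ = {A, B, C, D, E, F, G}, which is every attribute, so {A, B} is a candidate key.
{B, C}⁺ = {A, B, C, D, E, F, G}, which is every attribute, so {B, C} is a candidate key.
{B, E}⁺ = {A, B, C, D, E, F, G}, which is every attribute, so {B, E} is a candidate key.
No proper subset of any of these is a key, and no other minimal superkey exists.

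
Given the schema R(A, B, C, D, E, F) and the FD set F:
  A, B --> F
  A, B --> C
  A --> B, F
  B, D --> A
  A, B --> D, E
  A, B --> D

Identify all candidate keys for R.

{A}⁺ = {A, B, C, D, E, F} — all of the relation — so {A} is a candidate key.
{B, D}⁺ = {A, B, C, D, E, F} — all of the relation — so {B, D} is a candidate key.
No proper subset of any of these is a key, and no other minimal superkey exists.

{A}, {B, D}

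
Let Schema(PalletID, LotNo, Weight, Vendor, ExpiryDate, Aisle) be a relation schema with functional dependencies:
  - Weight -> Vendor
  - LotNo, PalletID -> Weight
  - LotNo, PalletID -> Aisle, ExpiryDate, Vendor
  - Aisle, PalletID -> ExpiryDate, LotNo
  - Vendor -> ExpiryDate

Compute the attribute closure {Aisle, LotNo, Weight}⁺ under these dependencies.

{Aisle, ExpiryDate, LotNo, Vendor, Weight}

Start with {Aisle, LotNo, Weight}.
Weight -> Vendor applies; add {Vendor} → now {Aisle, LotNo, Vendor, Weight}.
Vendor -> ExpiryDate applies; add {ExpiryDate} → now {Aisle, ExpiryDate, LotNo, Vendor, Weight}.
No further FD applies.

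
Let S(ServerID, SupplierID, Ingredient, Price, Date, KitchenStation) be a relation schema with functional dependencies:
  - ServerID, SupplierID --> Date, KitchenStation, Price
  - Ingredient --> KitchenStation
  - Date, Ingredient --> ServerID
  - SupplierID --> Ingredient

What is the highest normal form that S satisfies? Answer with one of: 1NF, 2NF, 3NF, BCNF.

Candidate keys: {Date, SupplierID}, {ServerID, SupplierID}. Prime attributes: {Date, ServerID, SupplierID}.
Ingredient --> KitchenStation: {Ingredient}⁺ = {Ingredient, KitchenStation}, which is not all of the attributes, so the left side is not a superkey — BCNF is violated.
Because {KitchenStation} is non-prime and the left side of Ingredient --> KitchenStation is not a superkey, the relation is not in 3NF.
{SupplierID} is a proper subset of the key {Date, SupplierID}, and {SupplierID}⁺ contains the non-prime attributes {Ingredient, KitchenStation} — a partial dependency, so 2NF is violated.

1NF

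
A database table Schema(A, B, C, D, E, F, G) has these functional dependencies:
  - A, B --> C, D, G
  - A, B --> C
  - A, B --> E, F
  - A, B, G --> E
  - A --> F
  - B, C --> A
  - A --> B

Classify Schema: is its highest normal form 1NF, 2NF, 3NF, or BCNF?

Candidate keys: {A}, {B, C}. Prime attributes: {A, B, C}.
Each dependency's left side is a superkey — BCNF holds.

BCNF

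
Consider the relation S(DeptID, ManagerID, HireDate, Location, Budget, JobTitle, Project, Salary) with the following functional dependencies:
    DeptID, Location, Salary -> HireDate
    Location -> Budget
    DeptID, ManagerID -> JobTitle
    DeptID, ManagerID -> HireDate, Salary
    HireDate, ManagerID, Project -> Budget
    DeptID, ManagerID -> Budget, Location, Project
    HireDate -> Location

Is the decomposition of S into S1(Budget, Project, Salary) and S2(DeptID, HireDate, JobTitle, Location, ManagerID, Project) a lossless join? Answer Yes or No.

The shared attributes are {Project} and {Project}⁺ = {Project}.
The closure covers neither S1 nor S2 entirely; the join is not lossless.

No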